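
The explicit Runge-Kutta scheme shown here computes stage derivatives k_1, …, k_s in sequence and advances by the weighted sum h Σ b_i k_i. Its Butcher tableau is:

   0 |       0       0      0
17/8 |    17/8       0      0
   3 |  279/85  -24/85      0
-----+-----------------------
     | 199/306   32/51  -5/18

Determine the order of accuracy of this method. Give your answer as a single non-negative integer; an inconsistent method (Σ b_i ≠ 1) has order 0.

3

b = (199/306, 32/51, -5/18)
c = (0, 17/8, 3)
Ac = (0, 0, -3/5)
Σ b_i: 199/306·1 + 32/51·1 + (-5/18)·1 = 1 ✓
b·c: 32/51·17/8 + (-5/18)·3 = 1/2 ✓
b·c²: 32/51·289/64 + (-5/18)·9 = 1/3 ✓
b·Ac: (-5/18)·(-3/5) = 1/6 ✓; 3 stages ⇒ order 3.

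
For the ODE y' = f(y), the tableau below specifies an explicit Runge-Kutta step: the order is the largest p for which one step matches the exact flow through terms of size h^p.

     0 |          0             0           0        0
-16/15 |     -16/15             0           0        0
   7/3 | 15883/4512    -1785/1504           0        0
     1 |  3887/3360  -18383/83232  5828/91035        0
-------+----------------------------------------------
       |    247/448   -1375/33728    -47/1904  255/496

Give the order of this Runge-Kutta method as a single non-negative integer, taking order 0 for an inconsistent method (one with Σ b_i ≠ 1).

b = (247/448, -1375/33728, -47/1904, 255/496)
c = (0, -16/15, 7/3, 1)
Ac = (0, 0, 119/94, 589/1530)
Σ b_i: 247/448·1 + (-1375/33728)·1 + (-47/1904)·1 + 255/496·1 = 1 ✓
b·c: (-1375/33728)·(-16/15) + (-47/1904)·7/3 + 255/496·1 = 1/2 ✓
b·c²: (-1375/33728)·256/225 + (-47/1904)·49/9 + 255/496·1 = 1/3 ✓
b·Ac: (-47/1904)·119/94 + 255/496·589/1530 = 1/6 ✓
b·c³: (-1375/33728)·(-4096/3375) + (-47/1904)·343/27 + 255/496·1 = 1/4 ✓
b·(c∘Ac): (-47/1904)·833/282 + 255/496·589/1530 = 1/8 ✓
b·Ac²: (-47/1904)·(-952/705) + 255/496·124/1275 = 1/12 ✓
b·A²c: 255/496·62/765 = 1/24 ✓; 4 stages ⇒ order 4.

4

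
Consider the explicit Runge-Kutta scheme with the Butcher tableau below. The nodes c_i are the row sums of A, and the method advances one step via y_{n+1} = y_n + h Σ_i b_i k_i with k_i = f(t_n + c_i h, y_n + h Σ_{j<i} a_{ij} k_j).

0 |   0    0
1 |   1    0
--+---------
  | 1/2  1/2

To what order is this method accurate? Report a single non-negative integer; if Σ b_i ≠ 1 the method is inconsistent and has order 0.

2

b = (1/2, 1/2)
c = (0, 1)
Σ b_i: 1/2·1 + 1/2·1 = 1 ✓
b·c: 1/2·1 = 1/2 ✓; 2 stages ⇒ order 2.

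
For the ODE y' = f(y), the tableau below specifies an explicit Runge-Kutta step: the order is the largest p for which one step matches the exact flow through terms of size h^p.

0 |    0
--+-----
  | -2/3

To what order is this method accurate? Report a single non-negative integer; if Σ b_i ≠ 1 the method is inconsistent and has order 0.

b = (-2/3)
c = (0)
Σ b_i: (-2/3)·1 = -2/3 ≠ 1 ⇒ order 0.

0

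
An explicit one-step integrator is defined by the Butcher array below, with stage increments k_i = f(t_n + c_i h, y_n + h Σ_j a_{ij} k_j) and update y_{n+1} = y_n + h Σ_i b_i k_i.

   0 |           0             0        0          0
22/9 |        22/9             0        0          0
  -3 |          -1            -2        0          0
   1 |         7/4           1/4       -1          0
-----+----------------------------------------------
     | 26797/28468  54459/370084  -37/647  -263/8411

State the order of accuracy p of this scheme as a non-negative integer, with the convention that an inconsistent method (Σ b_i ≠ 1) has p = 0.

3

b = (26797/28468, 54459/370084, -37/647, -263/8411)
c = (0, 22/9, -3, 1)
Ac = (0, 0, -44/9, 65/18)
Σ b_i: 26797/28468·1 + 54459/370084·1 + (-37/647)·1 + (-263/8411)·1 = 1 ✓
b·c: 54459/370084·22/9 + (-37/647)·(-3) + (-263/8411)·1 = 1/2 ✓
b·c²: 54459/370084·484/81 + (-37/647)·9 + (-263/8411)·1 = 1/3 ✓
b·Ac: (-37/647)·(-44/9) + (-263/8411)·65/18 = 1/6 ✓
b·c³: 54459/370084·10648/729 + (-37/647)·(-27) + (-263/8411)·1 = 63974/17469 ≠ 1/4 ⇒ order 3.
b·(c∘Ac): (-37/647)·44/3 + (-263/8411)·65/18 = -11083/11646 ≠ 1/8
b·Ac²: (-37/647)·(-968/81) + (-263/8411)·(-608/81) = 208504/227097 ≠ 1/12
b·A²c: (-263/8411)·44/9 = -11572/75699 ≠ 1/24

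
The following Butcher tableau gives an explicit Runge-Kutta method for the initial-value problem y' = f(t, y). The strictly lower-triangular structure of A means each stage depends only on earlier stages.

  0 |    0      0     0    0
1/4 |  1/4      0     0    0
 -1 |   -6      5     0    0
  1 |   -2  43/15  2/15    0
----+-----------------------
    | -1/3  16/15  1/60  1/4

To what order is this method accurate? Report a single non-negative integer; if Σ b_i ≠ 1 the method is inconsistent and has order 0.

4

b = (-1/3, 16/15, 1/60, 1/4)
c = (0, 1/4, -1, 1)
Ac = (0, 0, 5/4, 7/12)
Σ b_i: (-1/3)·1 + 16/15·1 + 1/60·1 + 1/4·1 = 1 ✓
b·c: 16/15·1/4 + 1/60·(-1) + 1/4·1 = 1/2 ✓
b·c²: 16/15·1/16 + 1/60·1 + 1/4·1 = 1/3 ✓
b·Ac: 1/60·5/4 + 1/4·7/12 = 1/6 ✓
b·c³: 16/15·1/64 + 1/60·(-1) + 1/4·1 = 1/4 ✓
b·(c∘Ac): 1/60·(-5/4) + 1/4·7/12 = 1/8 ✓
b·Ac²: 1/60·5/16 + 1/4·5/16 = 1/12 ✓
b·A²c: 1/4·1/6 = 1/24 ✓; 4 stages ⇒ order 4.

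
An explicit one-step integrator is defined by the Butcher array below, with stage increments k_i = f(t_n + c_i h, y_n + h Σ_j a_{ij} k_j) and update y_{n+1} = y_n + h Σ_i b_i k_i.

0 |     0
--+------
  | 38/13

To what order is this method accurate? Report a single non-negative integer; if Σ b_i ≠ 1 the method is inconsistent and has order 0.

0

b = (38/13)
c = (0)
Σ b_i: 38/13·1 = 38/13 ≠ 1 ⇒ order 0.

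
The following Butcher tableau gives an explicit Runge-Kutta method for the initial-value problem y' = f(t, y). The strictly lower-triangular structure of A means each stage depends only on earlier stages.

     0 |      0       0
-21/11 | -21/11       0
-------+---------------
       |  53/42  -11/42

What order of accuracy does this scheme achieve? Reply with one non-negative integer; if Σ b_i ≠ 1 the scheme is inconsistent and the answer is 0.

2

b = (53/42, -11/42)
c = (0, -21/11)
Σ b_i: 53/42·1 + (-11/42)·1 = 1 ✓
b·c: (-11/42)·(-21/11) = 1/2 ✓; 2 stages ⇒ order 2.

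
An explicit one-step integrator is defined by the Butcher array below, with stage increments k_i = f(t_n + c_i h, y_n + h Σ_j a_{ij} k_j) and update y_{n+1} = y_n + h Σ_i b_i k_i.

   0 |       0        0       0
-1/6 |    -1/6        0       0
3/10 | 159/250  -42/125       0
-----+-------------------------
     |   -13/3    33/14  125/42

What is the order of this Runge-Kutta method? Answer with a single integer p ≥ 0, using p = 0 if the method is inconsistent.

3

b = (-13/3, 33/14, 125/42)
c = (0, -1/6, 3/10)
Ac = (0, 0, 7/125)
Σ b_i: (-13/3)·1 + 33/14·1 + 125/42·1 = 1 ✓
b·c: 33/14·(-1/6) + 125/42·3/10 = 1/2 ✓
b·c²: 33/14·1/36 + 125/42·9/100 = 1/3 ✓
b·Ac: 125/42·7/125 = 1/6 ✓; 3 stages ⇒ order 3.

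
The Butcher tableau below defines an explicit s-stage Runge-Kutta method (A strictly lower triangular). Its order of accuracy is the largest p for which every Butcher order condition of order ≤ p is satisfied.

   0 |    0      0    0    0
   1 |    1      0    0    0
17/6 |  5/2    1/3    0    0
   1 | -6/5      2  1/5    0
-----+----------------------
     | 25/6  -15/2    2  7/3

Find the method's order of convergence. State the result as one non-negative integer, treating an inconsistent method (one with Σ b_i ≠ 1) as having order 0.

b = (25/6, -15/2, 2, 7/3)
c = (0, 1, 17/6, 1)
Ac = (0, 0, 1/3, 77/30)
Σ b_i: 25/6·1 + (-15/2)·1 + 2·1 + 7/3·1 = 1 ✓
b·c: (-15/2)·1 + 2·17/6 + 7/3·1 = 1/2 ✓
b·c²: (-15/2)·1 + 2·289/36 + 7/3·1 = 98/9 ≠ 1/3 ⇒ order 2.
b·Ac: 2·1/3 + 7/3·77/30 = 599/90 ≠ 1/6

2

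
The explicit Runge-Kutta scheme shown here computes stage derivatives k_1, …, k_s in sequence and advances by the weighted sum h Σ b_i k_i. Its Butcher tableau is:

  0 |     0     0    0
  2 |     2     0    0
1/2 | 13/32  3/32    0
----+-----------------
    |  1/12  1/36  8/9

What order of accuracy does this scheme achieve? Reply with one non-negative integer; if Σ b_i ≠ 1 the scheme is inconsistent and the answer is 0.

b = (1/12, 1/36, 8/9)
c = (0, 2, 1/2)
Ac = (0, 0, 3/16)
Σ b_i: 1/12·1 + 1/36·1 + 8/9·1 = 1 ✓
b·c: 1/36·2 + 8/9·1/2 = 1/2 ✓
b·c²: 1/36·4 + 8/9·1/4 = 1/3 ✓
b·Ac: 8/9·3/16 = 1/6 ✓; 3 stages ⇒ order 3.

3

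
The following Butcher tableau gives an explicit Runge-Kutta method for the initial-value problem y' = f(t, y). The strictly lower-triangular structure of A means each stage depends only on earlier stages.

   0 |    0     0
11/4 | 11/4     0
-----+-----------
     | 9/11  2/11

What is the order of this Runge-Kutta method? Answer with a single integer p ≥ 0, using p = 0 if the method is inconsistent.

b = (9/11, 2/11)
c = (0, 11/4)
Σ b_i: 9/11·1 + 2/11·1 = 1 ✓
b·c: 2/11·11/4 = 1/2 ✓; 2 stages ⇒ order 2.

2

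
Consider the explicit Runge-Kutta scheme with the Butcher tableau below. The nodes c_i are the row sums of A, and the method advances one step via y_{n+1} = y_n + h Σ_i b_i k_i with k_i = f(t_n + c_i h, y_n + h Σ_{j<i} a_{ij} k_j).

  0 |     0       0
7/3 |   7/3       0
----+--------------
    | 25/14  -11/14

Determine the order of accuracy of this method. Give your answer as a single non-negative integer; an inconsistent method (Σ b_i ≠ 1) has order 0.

b = (25/14, -11/14)
c = (0, 7/3)
Σ b_i: 25/14·1 + (-11/14)·1 = 1 ✓
b·c: (-11/14)·7/3 = -11/6 ≠ 1/2 ⇒ order 1.

1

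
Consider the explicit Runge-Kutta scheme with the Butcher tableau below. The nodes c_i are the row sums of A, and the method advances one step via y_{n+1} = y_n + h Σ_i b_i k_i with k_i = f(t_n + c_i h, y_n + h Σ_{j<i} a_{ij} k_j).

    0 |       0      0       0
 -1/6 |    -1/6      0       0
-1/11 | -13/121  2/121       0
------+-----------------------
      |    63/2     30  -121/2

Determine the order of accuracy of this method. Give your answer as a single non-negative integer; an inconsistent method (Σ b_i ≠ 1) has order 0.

3

b = (63/2, 30, -121/2)
c = (0, -1/6, -1/11)
Ac = (0, 0, -1/363)
Σ b_i: 63/2·1 + 30·1 + (-121/2)·1 = 1 ✓
b·c: 30·(-1/6) + (-121/2)·(-1/11) = 1/2 ✓
b·c²: 30·1/36 + (-121/2)·1/121 = 1/3 ✓
b·Ac: (-121/2)·(-1/363) = 1/6 ✓; 3 stages ⇒ order 3.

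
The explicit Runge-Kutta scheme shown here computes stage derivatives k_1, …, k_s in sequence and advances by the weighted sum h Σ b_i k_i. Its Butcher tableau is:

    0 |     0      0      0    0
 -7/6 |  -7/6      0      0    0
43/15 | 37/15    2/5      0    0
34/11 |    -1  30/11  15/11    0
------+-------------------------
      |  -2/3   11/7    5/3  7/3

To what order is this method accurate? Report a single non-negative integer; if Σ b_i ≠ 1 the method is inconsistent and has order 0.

b = (-2/3, 11/7, 5/3, 7/3)
c = (0, -7/6, 43/15, 34/11)
Ac = (0, 0, -7/15, 8/11)
Σ b_i: (-2/3)·1 + 11/7·1 + 5/3·1 + 7/3·1 = 103/21 ≠ 1 ⇒ order 0.

0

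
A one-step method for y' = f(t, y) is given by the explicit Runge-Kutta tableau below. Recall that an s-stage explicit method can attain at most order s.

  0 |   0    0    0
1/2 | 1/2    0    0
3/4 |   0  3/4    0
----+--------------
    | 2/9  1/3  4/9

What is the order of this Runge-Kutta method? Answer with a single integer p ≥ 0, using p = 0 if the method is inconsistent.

3

b = (2/9, 1/3, 4/9)
c = (0, 1/2, 3/4)
Ac = (0, 0, 3/8)
Σ b_i: 2/9·1 + 1/3·1 + 4/9·1 = 1 ✓
b·c: 1/3·1/2 + 4/9·3/4 = 1/2 ✓
b·c²: 1/3·1/4 + 4/9·9/16 = 1/3 ✓
b·Ac: 4/9·3/8 = 1/6 ✓; 3 stages ⇒ order 3.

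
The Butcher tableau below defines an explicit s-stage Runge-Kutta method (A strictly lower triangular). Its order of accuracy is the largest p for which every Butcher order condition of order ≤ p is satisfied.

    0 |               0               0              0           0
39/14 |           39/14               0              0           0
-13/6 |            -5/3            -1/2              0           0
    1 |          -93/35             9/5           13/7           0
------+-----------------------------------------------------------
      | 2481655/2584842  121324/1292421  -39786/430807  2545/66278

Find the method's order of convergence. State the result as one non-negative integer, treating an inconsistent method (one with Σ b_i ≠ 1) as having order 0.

b = (2481655/2584842, 121324/1292421, -39786/430807, 2545/66278)
c = (0, 39/14, -13/6, 1)
Ac = (0, 0, -39/28, 104/105)
Σ b_i: 2481655/2584842·1 + 121324/1292421·1 + (-39786/430807)·1 + 2545/66278·1 = 1 ✓
b·c: 121324/1292421·39/14 + (-39786/430807)·(-13/6) + 2545/66278·1 = 1/2 ✓
b·c²: 121324/1292421·1521/196 + (-39786/430807)·169/36 + 2545/66278·1 = 1/3 ✓
b·Ac: (-39786/430807)·(-39/28) + 2545/66278·104/105 = 1/6 ✓
b·c³: 121324/1292421·59319/2744 + (-39786/430807)·(-2197/216) + 2545/66278·1 = 25112125/8351028 ≠ 1/4 ⇒ order 3.
b·(c∘Ac): (-39786/430807)·169/56 + 2545/66278·104/105 = -669955/2783676 ≠ 1/8
b·Ac²: (-39786/430807)·(-1521/392) + 2545/66278·50024/2205 = 71871761/58457196 ≠ 1/12
b·A²c: 2545/66278·(-507/196) = -1290315/12990488 ≠ 1/24

3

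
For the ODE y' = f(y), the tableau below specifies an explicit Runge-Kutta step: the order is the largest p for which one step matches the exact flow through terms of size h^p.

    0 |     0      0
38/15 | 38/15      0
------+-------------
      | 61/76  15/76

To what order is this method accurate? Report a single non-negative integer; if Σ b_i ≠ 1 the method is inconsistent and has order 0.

b = (61/76, 15/76)
c = (0, 38/15)
Σ b_i: 61/76·1 + 15/76·1 = 1 ✓
b·c: 15/76·38/15 = 1/2 ✓; 2 stages ⇒ order 2.

2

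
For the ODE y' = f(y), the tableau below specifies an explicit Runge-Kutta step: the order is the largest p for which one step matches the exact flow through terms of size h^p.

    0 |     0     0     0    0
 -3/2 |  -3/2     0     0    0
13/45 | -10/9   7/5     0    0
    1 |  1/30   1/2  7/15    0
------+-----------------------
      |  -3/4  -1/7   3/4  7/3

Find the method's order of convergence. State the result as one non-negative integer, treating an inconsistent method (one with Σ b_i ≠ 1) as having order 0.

0

b = (-3/4, -1/7, 3/4, 7/3)
c = (0, -3/2, 13/45, 1)
Ac = (0, 0, -21/10, -1661/2700)
Σ b_i: (-3/4)·1 + (-1/7)·1 + 3/4·1 + 7/3·1 = 46/21 ≠ 1 ⇒ order 0.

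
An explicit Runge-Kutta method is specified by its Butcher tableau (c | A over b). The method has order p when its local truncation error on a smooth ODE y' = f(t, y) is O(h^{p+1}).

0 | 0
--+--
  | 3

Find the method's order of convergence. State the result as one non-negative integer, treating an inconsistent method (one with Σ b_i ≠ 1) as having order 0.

b = (3)
c = (0)
Σ b_i: 3·1 = 3 ≠ 1 ⇒ order 0.

0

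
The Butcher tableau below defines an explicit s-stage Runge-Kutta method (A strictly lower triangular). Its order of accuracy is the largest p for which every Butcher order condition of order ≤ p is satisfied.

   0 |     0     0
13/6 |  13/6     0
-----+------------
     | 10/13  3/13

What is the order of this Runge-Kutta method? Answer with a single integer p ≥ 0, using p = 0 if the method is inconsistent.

b = (10/13, 3/13)
c = (0, 13/6)
Σ b_i: 10/13·1 + 3/13·1 = 1 ✓
b·c: 3/13·13/6 = 1/2 ✓; 2 stages ⇒ order 2.

2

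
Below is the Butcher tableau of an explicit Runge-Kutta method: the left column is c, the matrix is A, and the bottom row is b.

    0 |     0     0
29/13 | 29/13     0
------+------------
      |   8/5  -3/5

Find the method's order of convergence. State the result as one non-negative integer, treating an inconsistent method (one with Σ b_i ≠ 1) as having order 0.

b = (8/5, -3/5)
c = (0, 29/13)
Σ b_i: 8/5·1 + (-3/5)·1 = 1 ✓
b·c: (-3/5)·29/13 = -87/65 ≠ 1/2 ⇒ order 1.

1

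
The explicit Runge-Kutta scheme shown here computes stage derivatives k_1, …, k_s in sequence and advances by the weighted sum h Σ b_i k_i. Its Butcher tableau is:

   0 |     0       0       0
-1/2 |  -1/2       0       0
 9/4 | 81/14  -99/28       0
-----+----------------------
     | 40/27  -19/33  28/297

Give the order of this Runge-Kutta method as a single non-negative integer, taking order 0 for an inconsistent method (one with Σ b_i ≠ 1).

3

b = (40/27, -19/33, 28/297)
c = (0, -1/2, 9/4)
Ac = (0, 0, 99/56)
Σ b_i: 40/27·1 + (-19/33)·1 + 28/297·1 = 1 ✓
b·c: (-19/33)·(-1/2) + 28/297·9/4 = 1/2 ✓
b·c²: (-19/33)·1/4 + 28/297·81/16 = 1/3 ✓
b·Ac: 28/297·99/56 = 1/6 ✓; 3 stages ⇒ order 3.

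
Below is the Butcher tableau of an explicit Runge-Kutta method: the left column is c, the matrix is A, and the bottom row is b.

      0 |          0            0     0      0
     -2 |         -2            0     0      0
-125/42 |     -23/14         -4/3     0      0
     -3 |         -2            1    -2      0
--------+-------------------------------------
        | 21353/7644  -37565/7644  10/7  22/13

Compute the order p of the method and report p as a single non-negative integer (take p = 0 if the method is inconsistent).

b = (21353/7644, -37565/7644, 10/7, 22/13)
c = (0, -2, -125/42, -3)
Ac = (0, 0, 8/3, 83/21)
Σ b_i: 21353/7644·1 + (-37565/7644)·1 + 10/7·1 + 22/13·1 = 1 ✓
b·c: (-37565/7644)·(-2) + 10/7·(-125/42) + 22/13·(-3) = 1/2 ✓
b·c²: (-37565/7644)·4 + 10/7·15625/1764 + 22/13·9 = 660347/80262 ≠ 1/3 ⇒ order 2.
b·Ac: 10/7·8/3 + 22/13·83/21 = 2866/273 ≠ 1/6

2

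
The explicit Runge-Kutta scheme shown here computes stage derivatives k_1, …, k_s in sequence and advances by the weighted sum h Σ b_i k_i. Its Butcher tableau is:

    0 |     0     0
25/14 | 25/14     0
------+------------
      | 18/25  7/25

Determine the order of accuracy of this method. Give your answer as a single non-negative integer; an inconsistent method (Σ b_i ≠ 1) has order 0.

2

b = (18/25, 7/25)
c = (0, 25/14)
Σ b_i: 18/25·1 + 7/25·1 = 1 ✓
b·c: 7/25·25/14 = 1/2 ✓; 2 stages ⇒ order 2.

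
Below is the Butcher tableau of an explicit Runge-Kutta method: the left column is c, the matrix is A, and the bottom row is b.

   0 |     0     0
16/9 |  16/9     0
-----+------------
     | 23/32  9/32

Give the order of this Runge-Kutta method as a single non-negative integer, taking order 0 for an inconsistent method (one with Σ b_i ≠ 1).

b = (23/32, 9/32)
c = (0, 16/9)
Σ b_i: 23/32·1 + 9/32·1 = 1 ✓
b·c: 9/32·16/9 = 1/2 ✓; 2 stages ⇒ order 2.

2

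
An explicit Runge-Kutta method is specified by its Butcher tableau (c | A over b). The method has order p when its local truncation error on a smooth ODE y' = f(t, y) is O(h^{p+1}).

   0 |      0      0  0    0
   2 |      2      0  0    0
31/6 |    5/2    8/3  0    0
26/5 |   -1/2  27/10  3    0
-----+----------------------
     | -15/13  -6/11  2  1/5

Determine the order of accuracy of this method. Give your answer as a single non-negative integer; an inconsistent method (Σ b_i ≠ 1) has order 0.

0

b = (-15/13, -6/11, 2, 1/5)
c = (0, 2, 31/6, 26/5)
Ac = (0, 0, 16/3, 209/10)
Σ b_i: (-15/13)·1 + (-6/11)·1 + 2·1 + 1/5·1 = 358/715 ≠ 1 ⇒ order 0.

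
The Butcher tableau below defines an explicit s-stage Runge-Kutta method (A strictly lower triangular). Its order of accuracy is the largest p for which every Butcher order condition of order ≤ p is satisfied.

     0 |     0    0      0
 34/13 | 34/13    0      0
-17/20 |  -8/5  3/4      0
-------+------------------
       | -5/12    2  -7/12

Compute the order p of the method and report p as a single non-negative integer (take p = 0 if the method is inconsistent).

1

b = (-5/12, 2, -7/12)
c = (0, 34/13, -17/20)
Ac = (0, 0, 51/26)
Σ b_i: (-5/12)·1 + 2·1 + (-7/12)·1 = 1 ✓
b·c: 2·34/13 + (-7/12)·(-17/20) = 17867/3120 ≠ 1/2 ⇒ order 1.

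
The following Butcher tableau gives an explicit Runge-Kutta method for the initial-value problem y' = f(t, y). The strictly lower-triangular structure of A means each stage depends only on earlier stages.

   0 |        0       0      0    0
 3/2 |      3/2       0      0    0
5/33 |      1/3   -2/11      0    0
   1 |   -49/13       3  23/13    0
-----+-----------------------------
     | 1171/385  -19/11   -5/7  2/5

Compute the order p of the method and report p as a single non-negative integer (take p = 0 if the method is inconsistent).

1

b = (1171/385, -19/11, -5/7, 2/5)
c = (0, 3/2, 5/33, 1)
Ac = (0, 0, -3/11, 4091/858)
Σ b_i: 1171/385·1 + (-19/11)·1 + (-5/7)·1 + 2/5·1 = 1 ✓
b·c: (-19/11)·3/2 + (-5/7)·5/33 + 2/5·1 = -5311/2310 ≠ 1/2 ⇒ order 1.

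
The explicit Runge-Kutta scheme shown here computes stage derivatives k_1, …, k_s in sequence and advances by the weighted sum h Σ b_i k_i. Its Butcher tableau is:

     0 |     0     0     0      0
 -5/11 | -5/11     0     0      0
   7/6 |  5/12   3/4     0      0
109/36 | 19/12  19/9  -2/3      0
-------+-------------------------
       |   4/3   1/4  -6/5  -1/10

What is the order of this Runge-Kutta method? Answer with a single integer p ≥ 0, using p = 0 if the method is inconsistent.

0

b = (4/3, 1/4, -6/5, -1/10)
c = (0, -5/11, 7/6, 109/36)
Ac = (0, 0, -15/44, -172/99)
Σ b_i: 4/3·1 + 1/4·1 + (-6/5)·1 + (-1/10)·1 = 17/60 ≠ 1 ⇒ order 0.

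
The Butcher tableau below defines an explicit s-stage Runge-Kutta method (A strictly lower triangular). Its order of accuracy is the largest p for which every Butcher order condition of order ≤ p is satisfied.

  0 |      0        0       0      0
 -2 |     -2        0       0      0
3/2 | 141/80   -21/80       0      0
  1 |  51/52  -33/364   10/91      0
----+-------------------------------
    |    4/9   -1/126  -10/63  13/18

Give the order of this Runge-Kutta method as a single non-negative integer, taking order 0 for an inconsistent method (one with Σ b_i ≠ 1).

4

b = (4/9, -1/126, -10/63, 13/18)
c = (0, -2, 3/2, 1)
Ac = (0, 0, 21/40, 9/26)
Σ b_i: 4/9·1 + (-1/126)·1 + (-10/63)·1 + 13/18·1 = 1 ✓
b·c: (-1/126)·(-2) + (-10/63)·3/2 + 13/18·1 = 1/2 ✓
b·c²: (-1/126)·4 + (-10/63)·9/4 + 13/18·1 = 1/3 ✓
b·Ac: (-10/63)·21/40 + 13/18·9/26 = 1/6 ✓
b·c³: (-1/126)·(-8) + (-10/63)·27/8 + 13/18·1 = 1/4 ✓
b·(c∘Ac): (-10/63)·63/80 + 13/18·9/26 = 1/8 ✓
b·Ac²: (-10/63)·(-21/20) + 13/18·(-3/26) = 1/12 ✓
b·A²c: 13/18·3/52 = 1/24 ✓; 4 stages ⇒ order 4.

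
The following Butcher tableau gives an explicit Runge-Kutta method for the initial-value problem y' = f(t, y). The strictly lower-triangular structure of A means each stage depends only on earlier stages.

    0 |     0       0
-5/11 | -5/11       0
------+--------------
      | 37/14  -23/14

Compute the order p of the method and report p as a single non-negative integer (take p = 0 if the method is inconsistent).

b = (37/14, -23/14)
c = (0, -5/11)
Σ b_i: 37/14·1 + (-23/14)·1 = 1 ✓
b·c: (-23/14)·(-5/11) = 115/154 ≠ 1/2 ⇒ order 1.

1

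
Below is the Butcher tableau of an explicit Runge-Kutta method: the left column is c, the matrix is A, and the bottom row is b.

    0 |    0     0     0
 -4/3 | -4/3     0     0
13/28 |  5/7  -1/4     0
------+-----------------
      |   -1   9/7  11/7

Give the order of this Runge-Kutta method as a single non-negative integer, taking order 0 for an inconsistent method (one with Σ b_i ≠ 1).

b = (-1, 9/7, 11/7)
c = (0, -4/3, 13/28)
Ac = (0, 0, 1/3)
Σ b_i: (-1)·1 + 9/7·1 + 11/7·1 = 13/7 ≠ 1 ⇒ order 0.

0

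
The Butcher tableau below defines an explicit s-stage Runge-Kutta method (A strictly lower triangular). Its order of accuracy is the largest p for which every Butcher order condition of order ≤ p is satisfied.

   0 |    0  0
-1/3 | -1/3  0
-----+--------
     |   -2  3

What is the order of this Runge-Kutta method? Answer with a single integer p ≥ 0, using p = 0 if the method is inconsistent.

1

b = (-2, 3)
c = (0, -1/3)
Σ b_i: (-2)·1 + 3·1 = 1 ✓
b·c: 3·(-1/3) = -1 ≠ 1/2 ⇒ order 1.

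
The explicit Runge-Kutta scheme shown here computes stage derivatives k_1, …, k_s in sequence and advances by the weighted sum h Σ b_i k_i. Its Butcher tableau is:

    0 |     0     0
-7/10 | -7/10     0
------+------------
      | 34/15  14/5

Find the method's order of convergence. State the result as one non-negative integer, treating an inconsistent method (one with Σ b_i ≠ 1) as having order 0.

0

b = (34/15, 14/5)
c = (0, -7/10)
Σ b_i: 34/15·1 + 14/5·1 = 76/15 ≠ 1 ⇒ order 0.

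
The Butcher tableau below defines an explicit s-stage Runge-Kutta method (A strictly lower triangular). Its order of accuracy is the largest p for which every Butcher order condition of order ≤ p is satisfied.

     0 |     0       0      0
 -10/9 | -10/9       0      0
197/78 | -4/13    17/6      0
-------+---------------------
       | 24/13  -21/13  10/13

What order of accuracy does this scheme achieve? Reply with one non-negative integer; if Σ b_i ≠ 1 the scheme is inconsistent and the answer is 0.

b = (24/13, -21/13, 10/13)
c = (0, -10/9, 197/78)
Ac = (0, 0, -85/27)
Σ b_i: 24/13·1 + (-21/13)·1 + 10/13·1 = 1 ✓
b·c: (-21/13)·(-10/9) + 10/13·197/78 = 1895/507 ≠ 1/2 ⇒ order 1.

1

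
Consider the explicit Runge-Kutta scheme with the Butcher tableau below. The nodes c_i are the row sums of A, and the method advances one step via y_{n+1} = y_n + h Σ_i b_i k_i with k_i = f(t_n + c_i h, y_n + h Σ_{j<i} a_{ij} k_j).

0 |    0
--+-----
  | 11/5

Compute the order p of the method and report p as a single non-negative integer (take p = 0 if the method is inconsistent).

0

b = (11/5)
c = (0)
Σ b_i: 11/5·1 = 11/5 ≠ 1 ⇒ order 0.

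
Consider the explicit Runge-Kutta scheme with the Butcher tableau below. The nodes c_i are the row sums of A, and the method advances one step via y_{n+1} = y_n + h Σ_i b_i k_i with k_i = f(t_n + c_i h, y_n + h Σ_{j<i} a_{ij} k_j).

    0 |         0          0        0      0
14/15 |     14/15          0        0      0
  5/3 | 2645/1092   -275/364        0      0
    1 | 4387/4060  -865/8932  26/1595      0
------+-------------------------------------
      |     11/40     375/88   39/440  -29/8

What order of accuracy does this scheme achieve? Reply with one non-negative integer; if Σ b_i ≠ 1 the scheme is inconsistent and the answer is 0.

4

b = (11/40, 375/88, 39/440, -29/8)
c = (0, 14/15, 5/3, 1)
Ac = (0, 0, -55/78, -11/174)
Σ b_i: 11/40·1 + 375/88·1 + 39/440·1 + (-29/8)·1 = 1 ✓
b·c: 375/88·14/15 + 39/440·5/3 + (-29/8)·1 = 1/2 ✓
b·c²: 375/88·196/225 + 39/440·25/9 + (-29/8)·1 = 1/3 ✓
b·Ac: 39/440·(-55/78) + (-29/8)·(-11/174) = 1/6 ✓
b·c³: 375/88·2744/3375 + 39/440·125/27 + (-29/8)·1 = 1/4 ✓
b·(c∘Ac): 39/440·(-275/234) + (-29/8)·(-11/174) = 1/8 ✓
b·Ac²: 39/440·(-77/117) + (-29/8)·(-17/435) = 1/12 ✓
b·A²c: (-29/8)·(-1/87) = 1/24 ✓; 4 stages ⇒ order 4.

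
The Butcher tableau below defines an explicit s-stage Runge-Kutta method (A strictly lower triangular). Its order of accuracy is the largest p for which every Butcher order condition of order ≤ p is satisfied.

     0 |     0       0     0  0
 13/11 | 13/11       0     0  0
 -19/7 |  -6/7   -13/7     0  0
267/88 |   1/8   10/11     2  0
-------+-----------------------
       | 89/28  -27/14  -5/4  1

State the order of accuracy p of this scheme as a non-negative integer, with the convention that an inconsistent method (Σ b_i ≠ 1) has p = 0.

1

b = (89/28, -27/14, -5/4, 1)
c = (0, 13/11, -19/7, 267/88)
Ac = (0, 0, -169/77, -3688/847)
Σ b_i: 89/28·1 + (-27/14)·1 + (-5/4)·1 + 1·1 = 1 ✓
b·c: (-27/14)·13/11 + (-5/4)·(-19/7) + 1·267/88 = 365/88 ≠ 1/2 ⇒ order 1.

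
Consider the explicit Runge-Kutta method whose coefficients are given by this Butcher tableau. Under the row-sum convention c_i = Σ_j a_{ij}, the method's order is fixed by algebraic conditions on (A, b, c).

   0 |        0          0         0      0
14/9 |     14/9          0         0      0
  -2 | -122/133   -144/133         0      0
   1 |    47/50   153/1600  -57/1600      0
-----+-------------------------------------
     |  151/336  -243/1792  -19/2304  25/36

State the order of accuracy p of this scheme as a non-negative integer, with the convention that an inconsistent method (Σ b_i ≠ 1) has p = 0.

b = (151/336, -243/1792, -19/2304, 25/36)
c = (0, 14/9, -2, 1)
Ac = (0, 0, -32/19, 11/50)
Σ b_i: 151/336·1 + (-243/1792)·1 + (-19/2304)·1 + 25/36·1 = 1 ✓
b·c: (-243/1792)·14/9 + (-19/2304)·(-2) + 25/36·1 = 1/2 ✓
b·c²: (-243/1792)·196/81 + (-19/2304)·4 + 25/36·1 = 1/3 ✓
b·Ac: (-19/2304)·(-32/19) + 25/36·11/50 = 1/6 ✓
b·c³: (-243/1792)·2744/729 + (-19/2304)·(-8) + 25/36·1 = 1/4 ✓
b·(c∘Ac): (-19/2304)·64/19 + 25/36·11/50 = 1/8 ✓
b·Ac²: (-19/2304)·(-448/171) + 25/36·4/45 = 1/12 ✓
b·A²c: 25/36·3/50 = 1/24 ✓; 4 stages ⇒ order 4.

4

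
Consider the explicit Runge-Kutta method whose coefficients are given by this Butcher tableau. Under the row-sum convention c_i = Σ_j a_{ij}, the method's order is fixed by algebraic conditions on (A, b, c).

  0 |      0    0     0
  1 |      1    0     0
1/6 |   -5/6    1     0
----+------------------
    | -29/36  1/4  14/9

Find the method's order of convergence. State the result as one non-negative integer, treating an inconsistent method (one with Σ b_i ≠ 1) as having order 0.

1

b = (-29/36, 1/4, 14/9)
c = (0, 1, 1/6)
Ac = (0, 0, 1)
Σ b_i: (-29/36)·1 + 1/4·1 + 14/9·1 = 1 ✓
b·c: 1/4·1 + 14/9·1/6 = 55/108 ≠ 1/2 ⇒ order 1.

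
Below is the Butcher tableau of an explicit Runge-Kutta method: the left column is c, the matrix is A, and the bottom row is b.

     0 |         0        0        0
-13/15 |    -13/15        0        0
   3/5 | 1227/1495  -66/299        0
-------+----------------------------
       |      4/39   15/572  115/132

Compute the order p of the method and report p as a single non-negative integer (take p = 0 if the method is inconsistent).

b = (4/39, 15/572, 115/132)
c = (0, -13/15, 3/5)
Ac = (0, 0, 22/115)
Σ b_i: 4/39·1 + 15/572·1 + 115/132·1 = 1 ✓
b·c: 15/572·(-13/15) + 115/132·3/5 = 1/2 ✓
b·c²: 15/572·169/225 + 115/132·9/25 = 1/3 ✓
b·Ac: 115/132·22/115 = 1/6 ✓; 3 stages ⇒ order 3.

3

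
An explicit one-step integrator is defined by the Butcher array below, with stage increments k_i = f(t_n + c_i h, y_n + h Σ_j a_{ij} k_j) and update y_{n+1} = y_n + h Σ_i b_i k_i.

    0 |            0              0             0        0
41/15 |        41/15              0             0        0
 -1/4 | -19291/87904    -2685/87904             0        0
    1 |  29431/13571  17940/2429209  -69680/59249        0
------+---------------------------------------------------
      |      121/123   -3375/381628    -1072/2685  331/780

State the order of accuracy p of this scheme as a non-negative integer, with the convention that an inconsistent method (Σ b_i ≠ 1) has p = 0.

4

b = (121/123, -3375/381628, -1072/2685, 331/780)
c = (0, 41/15, -1/4, 1)
Ac = (0, 0, -179/2144, 104/331)
Σ b_i: 121/123·1 + (-3375/381628)·1 + (-1072/2685)·1 + 331/780·1 = 1 ✓
b·c: (-3375/381628)·41/15 + (-1072/2685)·(-1/4) + 331/780·1 = 1/2 ✓
b·c²: (-3375/381628)·1681/225 + (-1072/2685)·1/16 + 331/780·1 = 1/3 ✓
b·Ac: (-1072/2685)·(-179/2144) + 331/780·104/331 = 1/6 ✓
b·c³: (-3375/381628)·68921/3375 + (-1072/2685)·(-1/64) + 331/780·1 = 1/4 ✓
b·(c∘Ac): (-1072/2685)·179/8576 + 331/780·104/331 = 1/8 ✓
b·Ac²: (-1072/2685)·(-7339/32160) + 331/780·(-91/4965) = 1/12 ✓
b·A²c: 331/780·65/662 = 1/24 ✓; 4 stages ⇒ order 4.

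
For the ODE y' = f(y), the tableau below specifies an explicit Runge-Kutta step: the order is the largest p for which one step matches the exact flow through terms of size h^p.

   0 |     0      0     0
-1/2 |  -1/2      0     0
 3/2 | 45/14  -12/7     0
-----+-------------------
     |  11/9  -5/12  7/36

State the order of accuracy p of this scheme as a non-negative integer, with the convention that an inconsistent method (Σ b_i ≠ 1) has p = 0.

b = (11/9, -5/12, 7/36)
c = (0, -1/2, 3/2)
Ac = (0, 0, 6/7)
Σ b_i: 11/9·1 + (-5/12)·1 + 7/36·1 = 1 ✓
b·c: (-5/12)·(-1/2) + 7/36·3/2 = 1/2 ✓
b·c²: (-5/12)·1/4 + 7/36·9/4 = 1/3 ✓
b·Ac: 7/36·6/7 = 1/6 ✓; 3 stages ⇒ order 3.

3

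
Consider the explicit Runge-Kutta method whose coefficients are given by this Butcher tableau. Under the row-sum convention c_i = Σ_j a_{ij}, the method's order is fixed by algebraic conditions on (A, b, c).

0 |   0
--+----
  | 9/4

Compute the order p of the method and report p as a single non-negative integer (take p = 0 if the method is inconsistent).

0

b = (9/4)
c = (0)
Σ b_i: 9/4·1 = 9/4 ≠ 1 ⇒ order 0.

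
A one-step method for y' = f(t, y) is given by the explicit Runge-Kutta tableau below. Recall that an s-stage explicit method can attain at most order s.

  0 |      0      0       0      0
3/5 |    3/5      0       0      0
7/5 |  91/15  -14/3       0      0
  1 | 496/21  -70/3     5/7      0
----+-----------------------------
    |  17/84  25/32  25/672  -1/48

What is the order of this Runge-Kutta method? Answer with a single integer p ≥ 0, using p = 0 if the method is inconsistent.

b = (17/84, 25/32, 25/672, -1/48)
c = (0, 3/5, 7/5, 1)
Ac = (0, 0, -14/5, -13)
Σ b_i: 17/84·1 + 25/32·1 + 25/672·1 + (-1/48)·1 = 1 ✓
b·c: 25/32·3/5 + 25/672·7/5 + (-1/48)·1 = 1/2 ✓
b·c²: 25/32·9/25 + 25/672·49/25 + (-1/48)·1 = 1/3 ✓
b·Ac: 25/672·(-14/5) + (-1/48)·(-13) = 1/6 ✓
b·c³: 25/32·27/125 + 25/672·343/125 + (-1/48)·1 = 1/4 ✓
b·(c∘Ac): 25/672·(-98/25) + (-1/48)·(-13) = 1/8 ✓
b·Ac²: 25/672·(-42/25) + (-1/48)·(-7) = 1/12 ✓
b·A²c: (-1/48)·(-2) = 1/24 ✓; 4 stages ⇒ order 4.

4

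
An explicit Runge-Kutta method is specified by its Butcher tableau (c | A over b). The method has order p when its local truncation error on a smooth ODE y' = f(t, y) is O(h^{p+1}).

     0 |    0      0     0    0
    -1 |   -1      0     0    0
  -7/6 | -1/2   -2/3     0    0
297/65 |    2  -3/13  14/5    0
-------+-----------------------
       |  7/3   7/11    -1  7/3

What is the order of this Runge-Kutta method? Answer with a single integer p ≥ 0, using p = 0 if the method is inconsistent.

0

b = (7/3, 7/11, -1, 7/3)
c = (0, -1, -7/6, 297/65)
Ac = (0, 0, 2/3, -592/195)
Σ b_i: 7/3·1 + 7/11·1 + (-1)·1 + 7/3·1 = 142/33 ≠ 1 ⇒ order 0.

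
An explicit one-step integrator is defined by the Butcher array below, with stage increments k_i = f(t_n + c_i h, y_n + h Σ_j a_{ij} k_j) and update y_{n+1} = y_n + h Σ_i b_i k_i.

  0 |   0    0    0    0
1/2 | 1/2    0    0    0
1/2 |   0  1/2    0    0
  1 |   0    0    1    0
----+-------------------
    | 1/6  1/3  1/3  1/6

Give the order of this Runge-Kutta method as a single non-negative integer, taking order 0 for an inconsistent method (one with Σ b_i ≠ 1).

b = (1/6, 1/3, 1/3, 1/6)
c = (0, 1/2, 1/2, 1)
Ac = (0, 0, 1/4, 1/2)
Σ b_i: 1/6·1 + 1/3·1 + 1/3·1 + 1/6·1 = 1 ✓
b·c: 1/3·1/2 + 1/3·1/2 + 1/6·1 = 1/2 ✓
b·c²: 1/3·1/4 + 1/3·1/4 + 1/6·1 = 1/3 ✓
b·Ac: 1/3·1/4 + 1/6·1/2 = 1/6 ✓
b·c³: 1/3·1/8 + 1/3·1/8 + 1/6·1 = 1/4 ✓
b·(c∘Ac): 1/3·1/8 + 1/6·1/2 = 1/8 ✓
b·Ac²: 1/3·1/8 + 1/6·1/4 = 1/12 ✓
b·A²c: 1/6·1/4 = 1/24 ✓; 4 stages ⇒ order 4.

4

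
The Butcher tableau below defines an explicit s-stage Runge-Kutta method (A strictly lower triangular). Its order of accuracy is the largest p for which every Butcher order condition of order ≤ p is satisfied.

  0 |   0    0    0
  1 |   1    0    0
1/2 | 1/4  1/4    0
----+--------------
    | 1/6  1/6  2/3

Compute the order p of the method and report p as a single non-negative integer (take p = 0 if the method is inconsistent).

3

b = (1/6, 1/6, 2/3)
c = (0, 1, 1/2)
Ac = (0, 0, 1/4)
Σ b_i: 1/6·1 + 1/6·1 + 2/3·1 = 1 ✓
b·c: 1/6·1 + 2/3·1/2 = 1/2 ✓
b·c²: 1/6·1 + 2/3·1/4 = 1/3 ✓
b·Ac: 2/3·1/4 = 1/6 ✓; 3 stages ⇒ order 3.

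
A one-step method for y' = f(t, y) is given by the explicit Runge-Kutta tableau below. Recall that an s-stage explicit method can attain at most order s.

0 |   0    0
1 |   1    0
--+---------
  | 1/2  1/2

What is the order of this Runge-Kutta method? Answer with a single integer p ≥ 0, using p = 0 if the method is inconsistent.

b = (1/2, 1/2)
c = (0, 1)
Σ b_i: 1/2·1 + 1/2·1 = 1 ✓
b·c: 1/2·1 = 1/2 ✓; 2 stages ⇒ order 2.

2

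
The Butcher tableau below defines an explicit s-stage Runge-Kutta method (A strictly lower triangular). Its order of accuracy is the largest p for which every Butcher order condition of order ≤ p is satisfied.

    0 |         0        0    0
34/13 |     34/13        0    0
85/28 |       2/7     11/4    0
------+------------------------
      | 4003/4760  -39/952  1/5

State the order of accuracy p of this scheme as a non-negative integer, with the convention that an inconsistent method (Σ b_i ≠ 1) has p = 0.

b = (4003/4760, -39/952, 1/5)
c = (0, 34/13, 85/28)
Ac = (0, 0, 187/26)
Σ b_i: 4003/4760·1 + (-39/952)·1 + 1/5·1 = 1 ✓
b·c: (-39/952)·34/13 + 1/5·85/28 = 1/2 ✓
b·c²: (-39/952)·1156/169 + 1/5·7225/784 = 15929/10192 ≠ 1/3 ⇒ order 2.
b·Ac: 1/5·187/26 = 187/130 ≠ 1/6

2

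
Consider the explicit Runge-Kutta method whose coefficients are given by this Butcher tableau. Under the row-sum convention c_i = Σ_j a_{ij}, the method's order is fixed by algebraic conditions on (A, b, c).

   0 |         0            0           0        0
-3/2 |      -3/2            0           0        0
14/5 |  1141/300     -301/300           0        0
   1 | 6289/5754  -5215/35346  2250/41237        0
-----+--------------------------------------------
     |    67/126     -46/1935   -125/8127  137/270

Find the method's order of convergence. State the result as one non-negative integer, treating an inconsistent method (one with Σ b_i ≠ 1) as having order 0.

4

b = (67/126, -46/1935, -125/8127, 137/270)
c = (0, -3/2, 14/5, 1)
Ac = (0, 0, 301/200, 205/548)
Σ b_i: 67/126·1 + (-46/1935)·1 + (-125/8127)·1 + 137/270·1 = 1 ✓
b·c: (-46/1935)·(-3/2) + (-125/8127)·14/5 + 137/270·1 = 1/2 ✓
b·c²: (-46/1935)·9/4 + (-125/8127)·196/25 + 137/270·1 = 1/3 ✓
b·Ac: (-125/8127)·301/200 + 137/270·205/548 = 1/6 ✓
b·c³: (-46/1935)·(-27/8) + (-125/8127)·2744/125 + 137/270·1 = 1/4 ✓
b·(c∘Ac): (-125/8127)·2107/500 + 137/270·205/548 = 1/8 ✓
b·Ac²: (-125/8127)·(-903/400) + 137/270·105/1096 = 1/12 ✓
b·A²c: 137/270·45/548 = 1/24 ✓; 4 stages ⇒ order 4.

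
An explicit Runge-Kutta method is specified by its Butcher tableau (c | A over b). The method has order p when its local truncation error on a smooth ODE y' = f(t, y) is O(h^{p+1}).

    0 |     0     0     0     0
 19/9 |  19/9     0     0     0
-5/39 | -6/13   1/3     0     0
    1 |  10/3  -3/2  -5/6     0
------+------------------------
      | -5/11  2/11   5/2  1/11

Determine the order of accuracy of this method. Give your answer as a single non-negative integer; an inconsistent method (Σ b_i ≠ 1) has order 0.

0

b = (-5/11, 2/11, 5/2, 1/11)
c = (0, 19/9, -5/39, 1)
Ac = (0, 0, 19/27, -358/117)
Σ b_i: (-5/11)·1 + 2/11·1 + 5/2·1 + 1/11·1 = 51/22 ≠ 1 ⇒ order 0.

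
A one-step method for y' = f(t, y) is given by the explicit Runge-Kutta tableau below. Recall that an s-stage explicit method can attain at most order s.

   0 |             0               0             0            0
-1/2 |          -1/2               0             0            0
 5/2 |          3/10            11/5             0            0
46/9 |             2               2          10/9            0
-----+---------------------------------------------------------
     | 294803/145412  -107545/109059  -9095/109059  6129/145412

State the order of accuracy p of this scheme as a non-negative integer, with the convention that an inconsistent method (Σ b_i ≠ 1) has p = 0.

b = (294803/145412, -107545/109059, -9095/109059, 6129/145412)
c = (0, -1/2, 5/2, 46/9)
Ac = (0, 0, -11/10, 16/9)
Σ b_i: 294803/145412·1 + (-107545/109059)·1 + (-9095/109059)·1 + 6129/145412·1 = 1 ✓
b·c: (-107545/109059)·(-1/2) + (-9095/109059)·5/2 + 6129/145412·46/9 = 1/2 ✓
b·c²: (-107545/109059)·1/4 + (-9095/109059)·25/4 + 6129/145412·2116/81 = 1/3 ✓
b·Ac: (-9095/109059)·(-11/10) + 6129/145412·16/9 = 1/6 ✓
b·c³: (-107545/109059)·(-1/8) + (-9095/109059)·125/8 + 6129/145412·97336/729 = 17463287/3926124 ≠ 1/4 ⇒ order 3.
b·(c∘Ac): (-9095/109059)·(-11/4) + 6129/145412·736/81 = 89039/145412 ≠ 1/8
b·Ac²: (-9095/109059)·11/20 + 6129/145412·67/9 = 29218/109059 ≠ 1/12
b·A²c: 6129/145412·(-11/9) = -7491/145412 ≠ 1/24

3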